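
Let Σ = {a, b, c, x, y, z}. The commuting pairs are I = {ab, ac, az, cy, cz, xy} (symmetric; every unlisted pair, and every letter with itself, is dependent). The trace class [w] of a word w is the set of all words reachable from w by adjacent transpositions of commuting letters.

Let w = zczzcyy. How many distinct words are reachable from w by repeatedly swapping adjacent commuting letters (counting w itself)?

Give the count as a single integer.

21

#0=z has no predecessor
#1=c has no predecessor
#2=z depends on [0:z]
#3=z depends on [2:z]
#4=c depends on [1:c]
#5=y depends on [3:z]
#6=y depends on [5:y]
sources: [0:z, 1:c]
N(rest) = Σ N(rest − s) over sources s of rest; N(one piece) = 1:
  size 1 → [4]=1  [6]=1
  size 2 → [1,4]=1  [4,6]=2  [5,6]=1
  size 3 → [1,4,6]=3  [3,5,6]=1  [4,5,6]=3
  size 4 → [1,4,5,6]=6  [2,3,5,6]=1  [3,4,5,6]=4
  size 5 → [0,2,3,5,6]=1  [1,3,4,5,6]=10  [2,3,4,5,6]=5
  first=0(z) contributes 15
  first=1(c) contributes 6
|[w]| = 21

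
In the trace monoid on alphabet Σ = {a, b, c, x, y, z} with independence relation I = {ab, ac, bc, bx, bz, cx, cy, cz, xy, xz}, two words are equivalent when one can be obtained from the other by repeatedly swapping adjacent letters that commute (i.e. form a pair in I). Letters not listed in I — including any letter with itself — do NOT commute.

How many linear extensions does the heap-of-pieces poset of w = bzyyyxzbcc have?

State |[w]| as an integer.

1440

piece 0:b — minimal
piece 1:z — minimal
piece 2:y rests on {0:b, 1:z}
piece 3:y rests on {2:y}
piece 4:y rests on {3:y}
piece 5:x — minimal
piece 6:z rests on {4:y}
piece 7:b rests on {4:y}
piece 8:c — minimal
piece 9:c rests on {8:c}
minimal pieces: {0:b, 1:z, 5:x, 8:c}
ways to finish when only these pieces remain (= sum over removing one remaining piece with nothing left below it):
  1 left: {5}→1  {6}→1  {7}→1  {9}→1
  2 left: {5,6}→2  {5,7}→2  {5,9}→2  {6,7}→2  {6,9}→2  {7,9}→2  {8,9}→1
  3 left: {4,6,7}→2  {5,6,7}→6  {5,6,9}→6  {5,7,9}→6  {5,8,9}→3  {6,7,9}→6  {6,8,9}→3  {7,8,9}→3
  4 left: {3,4,6,7}→2  {4,5,6,7}→8  {4,6,7,9}→8  {5,6,7,9}→24  {5,6,8,9}→12  {5,7,8,9}→12  {6,7,8,9}→12
  5 left: {2,3,4,6,7}→2  {3,4,5,6,7}→10  {3,4,6,7,9}→10  {4,5,6,7,9}→40  {4,6,7,8,9}→20  {5,6,7,8,9}→60
  6 left: {0,2,3,4,6,7}→2  {1,2,3,4,6,7}→2  {2,3,4,5,6,7}→12  {2,3,4,6,7,9}→12  {3,4,5,6,7,9}→60  {3,4,6,7,8,9}→30  {4,5,6,7,8,9}→120
  7 left: {0,1,2,3,4,6,7}→4  {0,2,3,4,5,6,7}→14  {0,2,3,4,6,7,9}→14  {1,2,3,4,5,6,7}→14  {1,2,3,4,6,7,9}→14  {2,3,4,5,6,7,9}→84  {2,3,4,6,7,8,9}→42  {3,4,5,6,7,8,9}→210
  8 left: {0,1,2,3,4,5,6,7}→32  {0,1,2,3,4,6,7,9}→32  {0,2,3,4,5,6,7,9}→112  {0,2,3,4,6,7,8,9}→56  {1,2,3,4,5,6,7,9}→112  {1,2,3,4,6,7,8,9}→56  {2,3,4,5,6,7,8,9}→336
  placing 0:b first → 504 extensions
  placing 1:z first → 504 extensions
  placing 5:x first → 144 extensions
  placing 8:c first → 288 extensions
total linear extensions = 1440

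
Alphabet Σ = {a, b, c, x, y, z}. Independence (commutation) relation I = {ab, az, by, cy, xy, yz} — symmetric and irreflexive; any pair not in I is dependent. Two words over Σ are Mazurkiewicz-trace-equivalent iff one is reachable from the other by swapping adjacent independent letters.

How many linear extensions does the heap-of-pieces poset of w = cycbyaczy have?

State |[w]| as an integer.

54

drop 0:c onto floor
drop 1:y onto floor
drop 2:c onto {0:c}
drop 3:b onto {2:c}
drop 4:y onto {1:y}
drop 5:a onto {2:c, 4:y}
drop 6:c onto {3:b, 5:a}
drop 7:z onto {6:c}
drop 8:y onto {5:a}
ground layer = {0:c, 1:y}
drop-orders for the pieces not yet dropped (sum over which currently-grounded one goes next):
  1 to go: {7} 1  {8} 1
  2 to go: {6,7} 1  {7,8} 2
  3 to go: {3,6,7} 1  {6,7,8} 3
  4 to go: {3,6,7,8} 4  {5,6,7,8} 3
  5 to go: {3,5,6,7,8} 7  {4,5,6,7,8} 3
  6 to go: {1,4,5,6,7,8} 3  {2,3,5,6,7,8} 7  {3,4,5,6,7,8} 10
  7 to go: {0,2,3,5,6,7,8} 7  {1,3,4,5,6,7,8} 13  {2,3,4,5,6,7,8} 17
  if 0:c drops first: 30 orders
  if 1:y drops first: 24 orders
heap linearizations: 54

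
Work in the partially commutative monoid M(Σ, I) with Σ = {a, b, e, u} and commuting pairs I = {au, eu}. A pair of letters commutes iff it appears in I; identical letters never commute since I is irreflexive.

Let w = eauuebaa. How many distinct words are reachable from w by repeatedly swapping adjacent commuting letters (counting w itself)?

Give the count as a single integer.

10

#0=e has no predecessor
#1=a depends on [0:e]
#2=u has no predecessor
#3=u depends on [2:u]
#4=e depends on [1:a]
#5=b depends on [3:u, 4:e]
#6=a depends on [5:b]
#7=a depends on [6:a]
sources: [0:e, 2:u]
N(rest) = Σ N(rest − s) over sources s of rest; N(one piece) = 1:
  size 1 → [7]=1
  size 2 → [6,7]=1
  size 3 → [5,6,7]=1
  size 4 → [3,5,6,7]=1  [4,5,6,7]=1
  size 5 → [1,4,5,6,7]=1  [2,3,5,6,7]=1  [3,4,5,6,7]=2
  size 6 → [0,1,4,5,6,7]=1  [1,3,4,5,6,7]=3  [2,3,4,5,6,7]=3
  first=0(e) contributes 6
  first=2(u) contributes 4
|[w]| = 10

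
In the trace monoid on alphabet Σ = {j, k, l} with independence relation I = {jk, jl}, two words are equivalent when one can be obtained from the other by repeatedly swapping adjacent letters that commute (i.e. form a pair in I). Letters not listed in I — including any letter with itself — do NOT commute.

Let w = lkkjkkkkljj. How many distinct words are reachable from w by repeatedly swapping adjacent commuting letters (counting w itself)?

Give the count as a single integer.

165

piece 0:l — minimal
piece 1:k rests on {0:l}
piece 2:k rests on {1:k}
piece 3:j — minimal
piece 4:k rests on {2:k}
piece 5:k rests on {4:k}
piece 6:k rests on {5:k}
piece 7:k rests on {6:k}
piece 8:l rests on {7:k}
piece 9:j rests on {3:j}
piece 10:j rests on {9:j}
minimal pieces: {0:l, 3:j}
ways to finish when only these pieces remain (= sum over removing one remaining piece with nothing left below it):
  1 left: {8}→1  {10}→1
  2 left: {7,8}→1  {8,10}→2  {9,10}→1
  3 left: {3,9,10}→1  {6,7,8}→1  {7,8,10}→3  {8,9,10}→3
  4 left: {3,8,9,10}→4  {5,6,7,8}→1  {6,7,8,10}→4  {7,8,9,10}→6
  5 left: {3,7,8,9,10}→10  {4,5,6,7,8}→1  {5,6,7,8,10}→5  {6,7,8,9,10}→10
  6 left: {2,4,5,6,7,8}→1  {3,6,7,8,9,10}→20  {4,5,6,7,8,10}→6  {5,6,7,8,9,10}→15
  7 left: {1,2,4,5,6,7,8}→1  {2,4,5,6,7,8,10}→7  {3,5,6,7,8,9,10}→35  {4,5,6,7,8,9,10}→21
  8 left: {0,1,2,4,5,6,7,8}→1  {1,2,4,5,6,7,8,10}→8  {2,4,5,6,7,8,9,10}→28  {3,4,5,6,7,8,9,10}→56
  9 left: {0,1,2,4,5,6,7,8,10}→9  {1,2,4,5,6,7,8,9,10}→36  {2,3,4,5,6,7,8,9,10}→84
  placing 0:l first → 120 extensions
  placing 3:j first → 45 extensions
total linear extensions = 165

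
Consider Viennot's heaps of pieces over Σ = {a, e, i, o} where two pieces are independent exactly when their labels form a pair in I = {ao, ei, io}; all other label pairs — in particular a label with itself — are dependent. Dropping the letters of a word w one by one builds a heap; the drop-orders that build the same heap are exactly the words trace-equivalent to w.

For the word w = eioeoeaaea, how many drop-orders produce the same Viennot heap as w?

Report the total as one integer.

6

piece 0:e — minimal
piece 1:i — minimal
piece 2:o rests on {0:e}
piece 3:e rests on {2:o}
piece 4:o rests on {3:e}
piece 5:e rests on {4:o}
piece 6:a rests on {1:i, 5:e}
piece 7:a rests on {6:a}
piece 8:e rests on {7:a}
piece 9:a rests on {8:e}
minimal pieces: {0:e, 1:i}
ways to finish when only these pieces remain (= sum over removing one remaining piece with nothing left below it):
  1 left: {9}→1
  2 left: {8,9}→1
  3 left: {7,8,9}→1
  4 left: {6,7,8,9}→1
  5 left: {1,6,7,8,9}→1  {5,6,7,8,9}→1
  6 left: {1,5,6,7,8,9}→2  {4,5,6,7,8,9}→1
  7 left: {1,4,5,6,7,8,9}→3  {3,4,5,6,7,8,9}→1
  8 left: {1,3,4,5,6,7,8,9}→4  {2,3,4,5,6,7,8,9}→1
  placing 0:e first → 5 extensions
  placing 1:i first → 1 extensions
total linear extensions = 6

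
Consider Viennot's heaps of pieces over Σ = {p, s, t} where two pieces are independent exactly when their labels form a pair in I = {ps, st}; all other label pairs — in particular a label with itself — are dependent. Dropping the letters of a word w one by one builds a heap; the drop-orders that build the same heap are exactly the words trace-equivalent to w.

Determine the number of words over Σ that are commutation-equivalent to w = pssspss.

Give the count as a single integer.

21

0(p) covers ∅
1(s) covers ∅
2(s) covers 1:s
3(s) covers 2:s
4(p) covers 0:p
5(s) covers 3:s
6(s) covers 5:s
floor of heap: 0:p, 1:s
completions by unplaced set U, small U first (add the entries for U minus each lowest piece of U):
  |U|=1: {4}:1  {6}:1
  |U|=2: {0,4}:1  {4,6}:2  {5,6}:1
  |U|=3: {0,4,6}:3  {3,5,6}:1  {4,5,6}:3
  |U|=4: {0,4,5,6}:6  {2,3,5,6}:1  {3,4,5,6}:4
  |U|=5: {0,3,4,5,6}:10  {1,2,3,5,6}:1  {2,3,4,5,6}:5
  start at 0(p): 6
  start at 1(s): 15
sum over floor = 21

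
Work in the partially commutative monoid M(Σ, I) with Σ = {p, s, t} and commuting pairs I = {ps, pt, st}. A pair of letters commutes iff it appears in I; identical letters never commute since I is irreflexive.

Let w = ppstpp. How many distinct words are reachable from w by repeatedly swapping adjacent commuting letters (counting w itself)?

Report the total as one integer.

30

#0=p has no predecessor
#1=p depends on [0:p]
#2=s has no predecessor
#3=t has no predecessor
#4=p depends on [1:p]
#5=p depends on [4:p]
sources: [0:p, 2:s, 3:t]
N(rest) = Σ N(rest − s) over sources s of rest; N(one piece) = 1:
  size 1 → [2]=1  [3]=1  [5]=1
  size 2 → [2,3]=2  [2,5]=2  [3,5]=2  [4,5]=1
  size 3 → [1,4,5]=1  [2,3,5]=6  [2,4,5]=3  [3,4,5]=3
  size 4 → [0,1,4,5]=1  [1,2,4,5]=4  [1,3,4,5]=4  [2,3,4,5]=12
  first=0(p) contributes 20
  first=2(s) contributes 5
  first=3(t) contributes 5
|[w]| = 30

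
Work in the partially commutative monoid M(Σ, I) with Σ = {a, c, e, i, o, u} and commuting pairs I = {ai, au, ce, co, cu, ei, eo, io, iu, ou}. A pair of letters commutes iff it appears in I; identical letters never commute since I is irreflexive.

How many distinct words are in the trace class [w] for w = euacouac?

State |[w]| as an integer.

42

drop 0:e onto floor
drop 1:u onto {0:e}
drop 2:a onto {0:e}
drop 3:c onto {2:a}
drop 4:o onto {2:a}
drop 5:u onto {1:u}
drop 6:a onto {3:c, 4:o}
drop 7:c onto {6:a}
ground layer = {0:e}
drop-orders for the pieces not yet dropped (sum over which currently-grounded one goes next):
  1 to go: {5} 1  {7} 1
  2 to go: {1,5} 1  {5,7} 2  {6,7} 1
  3 to go: {1,5,7} 3  {3,6,7} 1  {4,6,7} 1  {5,6,7} 3
  4 to go: {1,5,6,7} 6  {3,4,6,7} 2  {3,5,6,7} 4  {4,5,6,7} 4
  5 to go: {1,3,5,6,7} 10  {1,4,5,6,7} 10  {2,3,4,6,7} 2  {3,4,5,6,7} 10
  6 to go: {1,3,4,5,6,7} 30  {2,3,4,5,6,7} 12
  if 0:e drops first: 42 orders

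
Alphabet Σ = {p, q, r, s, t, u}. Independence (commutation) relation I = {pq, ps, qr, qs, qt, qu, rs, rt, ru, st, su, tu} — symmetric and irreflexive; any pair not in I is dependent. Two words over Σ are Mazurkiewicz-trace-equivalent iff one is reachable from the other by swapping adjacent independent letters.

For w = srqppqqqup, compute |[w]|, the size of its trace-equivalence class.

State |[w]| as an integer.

0(s) covers ∅
1(r) covers ∅
2(q) covers ∅
3(p) covers 1:r
4(p) covers 3:p
5(q) covers 2:q
6(q) covers 5:q
7(q) covers 6:q
8(u) covers 4:p
9(p) covers 8:u
floor of heap: 0:s, 1:r, 2:q
completions by unplaced set U, small U first (add the entries for U minus each lowest piece of U):
  |U|=1: {0}:1  {7}:1  {9}:1
  |U|=2: {0,7}:2  {0,9}:2  {6,7}:1  {7,9}:2  {8,9}:1
  |U|=3: {0,6,7}:3  {0,7,9}:6  {0,8,9}:3  {4,8,9}:1  {5,6,7}:1  {6,7,9}:3  {7,8,9}:3
  |U|=4: {0,4,8,9}:4  {0,5,6,7}:4  {0,6,7,9}:12  {0,7,8,9}:12  {2,5,6,7}:1  {3,4,8,9}:1  {4,7,8,9}:4  {5,6,7,9}:4  {6,7,8,9}:6
  |U|=5: {0,2,5,6,7}:5  {0,3,4,8,9}:5  {0,4,7,8,9}:20  {0,5,6,7,9}:20  {0,6,7,8,9}:30  {1,3,4,8,9}:1  {2,5,6,7,9}:5  {3,4,7,8,9}:5  {4,6,7,8,9}:10  {5,6,7,8,9}:10
  |U|=6: {0,1,3,4,8,9}:6  {0,2,5,6,7,9}:30  {0,3,4,7,8,9}:30  {0,4,6,7,8,9}:60  {0,5,6,7,8,9}:60  {1,3,4,7,8,9}:6  {2,5,6,7,8,9}:15  {3,4,6,7,8,9}:15  {4,5,6,7,8,9}:20
  |U|=7: {0,1,3,4,7,8,9}:42  {0,2,5,6,7,8,9}:105  {0,3,4,6,7,8,9}:105  {0,4,5,6,7,8,9}:140  {1,3,4,6,7,8,9}:21  {2,4,5,6,7,8,9}:35  {3,4,5,6,7,8,9}:35
  |U|=8: {0,1,3,4,6,7,8,9}:168  {0,2,4,5,6,7,8,9}:280  {0,3,4,5,6,7,8,9}:280  {1,3,4,5,6,7,8,9}:56  {2,3,4,5,6,7,8,9}:70
  start at 0(s): 126
  start at 1(r): 630
  start at 2(q): 504
sum over floor = 1260

1260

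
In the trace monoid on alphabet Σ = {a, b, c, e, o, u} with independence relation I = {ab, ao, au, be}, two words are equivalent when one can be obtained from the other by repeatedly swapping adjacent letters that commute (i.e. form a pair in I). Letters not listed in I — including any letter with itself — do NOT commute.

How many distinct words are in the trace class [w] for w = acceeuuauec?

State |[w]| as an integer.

0(a) covers ∅
1(c) covers 0:a
2(c) covers 1:c
3(e) covers 2:c
4(e) covers 3:e
5(u) covers 4:e
6(u) covers 5:u
7(a) covers 4:e
8(u) covers 6:u
9(e) covers 7:a, 8:u
10(c) covers 9:e
floor of heap: 0:a
completions by unplaced set U, small U first (add the entries for U minus each lowest piece of U):
  |U|=1: {10}:1
  |U|=2: {9,10}:1
  |U|=3: {7,9,10}:1  {8,9,10}:1
  |U|=4: {6,8,9,10}:1  {7,8,9,10}:2
  |U|=5: {5,6,8,9,10}:1  {6,7,8,9,10}:3
  |U|=6: {5,6,7,8,9,10}:4
  |U|=7: {4,5,6,7,8,9,10}:4
  |U|=8: {3,4,5,6,7,8,9,10}:4
  |U|=9: {2,3,4,5,6,7,8,9,10}:4
  start at 0(a): 4

4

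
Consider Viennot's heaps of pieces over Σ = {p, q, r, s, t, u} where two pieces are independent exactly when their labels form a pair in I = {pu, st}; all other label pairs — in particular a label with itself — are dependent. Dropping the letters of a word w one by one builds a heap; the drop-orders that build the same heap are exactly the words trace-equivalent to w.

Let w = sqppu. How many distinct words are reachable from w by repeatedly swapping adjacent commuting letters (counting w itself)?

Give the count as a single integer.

0(s) covers ∅
1(q) covers 0:s
2(p) covers 1:q
3(p) covers 2:p
4(u) covers 1:q
floor of heap: 0:s
completions by unplaced set U, small U first (add the entries for U minus each lowest piece of U):
  |U|=1: {3}:1  {4}:1
  |U|=2: {2,3}:1  {3,4}:2
  |U|=3: {2,3,4}:3
  start at 0(s): 3

3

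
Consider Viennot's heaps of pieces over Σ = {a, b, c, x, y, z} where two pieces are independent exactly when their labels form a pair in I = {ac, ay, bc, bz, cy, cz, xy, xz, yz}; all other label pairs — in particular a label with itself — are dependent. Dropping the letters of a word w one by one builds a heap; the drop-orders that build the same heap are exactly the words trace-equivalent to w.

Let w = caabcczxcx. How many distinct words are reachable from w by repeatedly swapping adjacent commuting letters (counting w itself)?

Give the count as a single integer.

130

0(c) covers ∅
1(a) covers ∅
2(a) covers 1:a
3(b) covers 2:a
4(c) covers 0:c
5(c) covers 4:c
6(z) covers 2:a
7(x) covers 3:b, 5:c
8(c) covers 7:x
9(x) covers 8:c
floor of heap: 0:c, 1:a
completions by unplaced set U, small U first (add the entries for U minus each lowest piece of U):
  |U|=1: {6}:1  {9}:1
  |U|=2: {6,9}:2  {8,9}:1
  |U|=3: {6,8,9}:3  {7,8,9}:1
  |U|=4: {3,7,8,9}:1  {5,7,8,9}:1  {6,7,8,9}:4
  |U|=5: {3,5,7,8,9}:2  {3,6,7,8,9}:5  {4,5,7,8,9}:1  {5,6,7,8,9}:5
  |U|=6: {0,4,5,7,8,9}:1  {2,3,6,7,8,9}:5  {3,4,5,7,8,9}:3  {3,5,6,7,8,9}:12  {4,5,6,7,8,9}:6
  |U|=7: {0,3,4,5,7,8,9}:4  {0,4,5,6,7,8,9}:7  {1,2,3,6,7,8,9}:5  {2,3,5,6,7,8,9}:17  {3,4,5,6,7,8,9}:21
  |U|=8: {0,3,4,5,6,7,8,9}:32  {1,2,3,5,6,7,8,9}:22  {2,3,4,5,6,7,8,9}:38
  start at 0(c): 60
  start at 1(a): 70
sum over floor = 130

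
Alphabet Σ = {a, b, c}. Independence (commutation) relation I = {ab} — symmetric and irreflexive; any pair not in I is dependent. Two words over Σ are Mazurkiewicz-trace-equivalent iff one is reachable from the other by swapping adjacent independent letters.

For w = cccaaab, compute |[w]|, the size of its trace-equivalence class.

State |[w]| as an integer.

4

0(c) covers ∅
1(c) covers 0:c
2(c) covers 1:c
3(a) covers 2:c
4(a) covers 3:a
5(a) covers 4:a
6(b) covers 2:c
floor of heap: 0:c
completions by unplaced set U, small U first (add the entries for U minus each lowest piece of U):
  |U|=1: {5}:1  {6}:1
  |U|=2: {4,5}:1  {5,6}:2
  |U|=3: {3,4,5}:1  {4,5,6}:3
  |U|=4: {3,4,5,6}:4
  |U|=5: {2,3,4,5,6}:4
  start at 0(c): 4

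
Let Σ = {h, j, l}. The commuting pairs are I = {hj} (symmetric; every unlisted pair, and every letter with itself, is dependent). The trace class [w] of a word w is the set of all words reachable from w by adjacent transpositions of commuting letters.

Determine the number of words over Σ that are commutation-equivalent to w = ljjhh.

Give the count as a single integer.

0(l) covers ∅
1(j) covers 0:l
2(j) covers 1:j
3(h) covers 0:l
4(h) covers 3:h
floor of heap: 0:l
completions by unplaced set U, small U first (add the entries for U minus each lowest piece of U):
  |U|=1: {2}:1  {4}:1
  |U|=2: {1,2}:1  {2,4}:2  {3,4}:1
  |U|=3: {1,2,4}:3  {2,3,4}:3
  start at 0(l): 6

6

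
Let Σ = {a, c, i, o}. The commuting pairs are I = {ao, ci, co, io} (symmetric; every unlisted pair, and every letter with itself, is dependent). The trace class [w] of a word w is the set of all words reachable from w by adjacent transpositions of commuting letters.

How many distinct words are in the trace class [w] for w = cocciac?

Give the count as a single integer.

28

0(c) covers ∅
1(o) covers ∅
2(c) covers 0:c
3(c) covers 2:c
4(i) covers ∅
5(a) covers 3:c, 4:i
6(c) covers 5:a
floor of heap: 0:c, 1:o, 4:i
completions by unplaced set U, small U first (add the entries for U minus each lowest piece of U):
  |U|=1: {1}:1  {6}:1
  |U|=2: {1,6}:2  {5,6}:1
  |U|=3: {1,5,6}:3  {3,5,6}:1  {4,5,6}:1
  |U|=4: {1,3,5,6}:4  {1,4,5,6}:4  {2,3,5,6}:1  {3,4,5,6}:2
  |U|=5: {0,2,3,5,6}:1  {1,2,3,5,6}:5  {1,3,4,5,6}:10  {2,3,4,5,6}:3
  start at 0(c): 18
  start at 1(o): 4
  start at 4(i): 6
sum over floor = 28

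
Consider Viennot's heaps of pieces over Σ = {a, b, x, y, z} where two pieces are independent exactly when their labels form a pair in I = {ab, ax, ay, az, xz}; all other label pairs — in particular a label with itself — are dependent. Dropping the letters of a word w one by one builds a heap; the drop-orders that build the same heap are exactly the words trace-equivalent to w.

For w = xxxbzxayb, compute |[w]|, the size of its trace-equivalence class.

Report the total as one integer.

piece 0:x — minimal
piece 1:x rests on {0:x}
piece 2:x rests on {1:x}
piece 3:b rests on {2:x}
piece 4:z rests on {3:b}
piece 5:x rests on {3:b}
piece 6:a — minimal
piece 7:y rests on {4:z, 5:x}
piece 8:b rests on {7:y}
minimal pieces: {0:x, 6:a}
ways to finish when only these pieces remain (= sum over removing one remaining piece with nothing left below it):
  1 left: {6}→1  {8}→1
  2 left: {6,8}→2  {7,8}→1
  3 left: {4,7,8}→1  {5,7,8}→1  {6,7,8}→3
  4 left: {4,5,7,8}→2  {4,6,7,8}→4  {5,6,7,8}→4
  5 left: {3,4,5,7,8}→2  {4,5,6,7,8}→10
  6 left: {2,3,4,5,7,8}→2  {3,4,5,6,7,8}→12
  7 left: {1,2,3,4,5,7,8}→2  {2,3,4,5,6,7,8}→14
  placing 0:x first → 16 extensions
  placing 6:a first → 2 extensions
total linear extensions = 18

18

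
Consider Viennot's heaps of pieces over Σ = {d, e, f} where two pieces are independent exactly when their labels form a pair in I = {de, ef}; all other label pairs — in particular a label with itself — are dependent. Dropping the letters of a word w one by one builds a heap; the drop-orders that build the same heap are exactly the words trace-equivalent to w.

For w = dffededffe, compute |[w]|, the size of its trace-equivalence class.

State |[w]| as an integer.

#0=d has no predecessor
#1=f depends on [0:d]
#2=f depends on [1:f]
#3=e has no predecessor
#4=d depends on [2:f]
#5=e depends on [3:e]
#6=d depends on [4:d]
#7=f depends on [6:d]
#8=f depends on [7:f]
#9=e depends on [5:e]
sources: [0:d, 3:e]
N(rest) = Σ N(rest − s) over sources s of rest; N(one piece) = 1:
  size 1 → [8]=1  [9]=1
  size 2 → [5,9]=1  [7,8]=1  [8,9]=2
  size 3 → [3,5,9]=1  [5,8,9]=3  [6,7,8]=1  [7,8,9]=3
  size 4 → [3,5,8,9]=4  [4,6,7,8]=1  [5,7,8,9]=6  [6,7,8,9]=4
  size 5 → [2,4,6,7,8]=1  [3,5,7,8,9]=10  [4,6,7,8,9]=5  [5,6,7,8,9]=10
  size 6 → [1,2,4,6,7,8]=1  [2,4,6,7,8,9]=6  [3,5,6,7,8,9]=20  [4,5,6,7,8,9]=15
  size 7 → [0,1,2,4,6,7,8]=1  [1,2,4,6,7,8,9]=7  [2,4,5,6,7,8,9]=21  [3,4,5,6,7,8,9]=35
  size 8 → [0,1,2,4,6,7,8,9]=8  [1,2,4,5,6,7,8,9]=28  [2,3,4,5,6,7,8,9]=56
  first=0(d) contributes 84
  first=3(e) contributes 36
|[w]| = 120

120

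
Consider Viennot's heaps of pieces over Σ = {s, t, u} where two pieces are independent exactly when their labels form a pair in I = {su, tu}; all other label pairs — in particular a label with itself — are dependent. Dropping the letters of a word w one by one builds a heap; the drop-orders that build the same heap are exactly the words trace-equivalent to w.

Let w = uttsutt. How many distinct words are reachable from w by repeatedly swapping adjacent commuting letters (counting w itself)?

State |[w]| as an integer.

21

piece 0:u — minimal
piece 1:t — minimal
piece 2:t rests on {1:t}
piece 3:s rests on {2:t}
piece 4:u rests on {0:u}
piece 5:t rests on {3:s}
piece 6:t rests on {5:t}
minimal pieces: {0:u, 1:t}
ways to finish when only these pieces remain (= sum over removing one remaining piece with nothing left below it):
  1 left: {4}→1  {6}→1
  2 left: {0,4}→1  {4,6}→2  {5,6}→1
  3 left: {0,4,6}→3  {3,5,6}→1  {4,5,6}→3
  4 left: {0,4,5,6}→6  {2,3,5,6}→1  {3,4,5,6}→4
  5 left: {0,3,4,5,6}→10  {1,2,3,5,6}→1  {2,3,4,5,6}→5
  placing 0:u first → 6 extensions
  placing 1:t first → 15 extensions
total linear extensions = 21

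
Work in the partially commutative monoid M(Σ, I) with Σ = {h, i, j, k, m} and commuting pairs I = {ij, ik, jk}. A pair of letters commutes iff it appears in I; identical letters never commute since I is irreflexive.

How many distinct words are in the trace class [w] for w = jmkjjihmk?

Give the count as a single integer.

12

drop 0:j onto floor
drop 1:m onto {0:j}
drop 2:k onto {1:m}
drop 3:j onto {1:m}
drop 4:j onto {3:j}
drop 5:i onto {1:m}
drop 6:h onto {2:k, 4:j, 5:i}
drop 7:m onto {6:h}
drop 8:k onto {7:m}
ground layer = {0:j}
drop-orders for the pieces not yet dropped (sum over which currently-grounded one goes next):
  1 to go: {8} 1
  2 to go: {7,8} 1
  3 to go: {6,7,8} 1
  4 to go: {2,6,7,8} 1  {4,6,7,8} 1  {5,6,7,8} 1
  5 to go: {2,4,6,7,8} 2  {2,5,6,7,8} 2  {3,4,6,7,8} 1  {4,5,6,7,8} 2
  6 to go: {2,3,4,6,7,8} 3  {2,4,5,6,7,8} 6  {3,4,5,6,7,8} 3
  7 to go: {2,3,4,5,6,7,8} 12
  if 0:j drops first: 12 orders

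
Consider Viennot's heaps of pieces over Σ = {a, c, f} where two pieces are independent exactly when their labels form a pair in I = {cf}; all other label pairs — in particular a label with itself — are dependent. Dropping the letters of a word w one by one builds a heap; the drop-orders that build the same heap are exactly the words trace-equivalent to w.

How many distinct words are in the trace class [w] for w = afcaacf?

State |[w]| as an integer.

piece 0:a — minimal
piece 1:f rests on {0:a}
piece 2:c rests on {0:a}
piece 3:a rests on {1:f, 2:c}
piece 4:a rests on {3:a}
piece 5:c rests on {4:a}
piece 6:f rests on {4:a}
minimal pieces: {0:a}
ways to finish when only these pieces remain (= sum over removing one remaining piece with nothing left below it):
  1 left: {5}→1  {6}→1
  2 left: {5,6}→2
  3 left: {4,5,6}→2
  4 left: {3,4,5,6}→2
  5 left: {1,3,4,5,6}→2  {2,3,4,5,6}→2
  placing 0:a first → 4 extensions

4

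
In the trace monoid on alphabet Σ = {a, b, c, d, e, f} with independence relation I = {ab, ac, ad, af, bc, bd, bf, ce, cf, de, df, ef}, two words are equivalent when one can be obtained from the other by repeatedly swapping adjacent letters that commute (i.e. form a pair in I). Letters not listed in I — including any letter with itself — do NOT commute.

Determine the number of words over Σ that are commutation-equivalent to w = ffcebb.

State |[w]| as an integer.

drop 0:f onto floor
drop 1:f onto {0:f}
drop 2:c onto floor
drop 3:e onto floor
drop 4:b onto {3:e}
drop 5:b onto {4:b}
ground layer = {0:f, 2:c, 3:e}
drop-orders for the pieces not yet dropped (sum over which currently-grounded one goes next):
  1 to go: {1} 1  {2} 1  {5} 1
  2 to go: {0,1} 1  {1,2} 2  {1,5} 2  {2,5} 2  {4,5} 1
  3 to go: {0,1,2} 3  {0,1,5} 3  {1,2,5} 6  {1,4,5} 3  {2,4,5} 3  {3,4,5} 1
  4 to go: {0,1,2,5} 12  {0,1,4,5} 6  {1,2,4,5} 12  {1,3,4,5} 4  {2,3,4,5} 4
  if 0:f drops first: 20 orders
  if 2:c drops first: 10 orders
  if 3:e drops first: 30 orders
heap linearizations: 60

60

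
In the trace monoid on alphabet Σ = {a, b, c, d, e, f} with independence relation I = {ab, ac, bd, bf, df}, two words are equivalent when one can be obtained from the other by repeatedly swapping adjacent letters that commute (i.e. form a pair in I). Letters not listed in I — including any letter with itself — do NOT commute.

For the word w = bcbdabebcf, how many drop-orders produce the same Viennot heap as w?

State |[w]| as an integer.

6

#0=b has no predecessor
#1=c depends on [0:b]
#2=b depends on [1:c]
#3=d depends on [1:c]
#4=a depends on [3:d]
#5=b depends on [2:b]
#6=e depends on [4:a, 5:b]
#7=b depends on [6:e]
#8=c depends on [7:b]
#9=f depends on [8:c]
sources: [0:b]
N(rest) = Σ N(rest − s) over sources s of rest; N(one piece) = 1:
  size 1 → [9]=1
  size 2 → [8,9]=1
  size 3 → [7,8,9]=1
  size 4 → [6,7,8,9]=1
  size 5 → [4,6,7,8,9]=1  [5,6,7,8,9]=1
  size 6 → [2,5,6,7,8,9]=1  [3,4,6,7,8,9]=1  [4,5,6,7,8,9]=2
  size 7 → [2,4,5,6,7,8,9]=3  [3,4,5,6,7,8,9]=3
  size 8 → [2,3,4,5,6,7,8,9]=6
  first=0(b) contributes 6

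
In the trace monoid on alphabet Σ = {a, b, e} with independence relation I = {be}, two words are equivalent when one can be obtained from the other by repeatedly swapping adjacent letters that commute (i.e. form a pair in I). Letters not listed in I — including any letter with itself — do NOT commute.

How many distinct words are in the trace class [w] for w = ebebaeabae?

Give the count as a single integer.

drop 0:e onto floor
drop 1:b onto floor
drop 2:e onto {0:e}
drop 3:b onto {1:b}
drop 4:a onto {2:e, 3:b}
drop 5:e onto {4:a}
drop 6:a onto {5:e}
drop 7:b onto {6:a}
drop 8:a onto {7:b}
drop 9:e onto {8:a}
ground layer = {0:e, 1:b}
drop-orders for the pieces not yet dropped (sum over which currently-grounded one goes next):
  1 to go: {9} 1
  2 to go: {8,9} 1
  3 to go: {7,8,9} 1
  4 to go: {6,7,8,9} 1
  5 to go: {5,6,7,8,9} 1
  6 to go: {4,5,6,7,8,9} 1
  7 to go: {2,4,5,6,7,8,9} 1  {3,4,5,6,7,8,9} 1
  8 to go: {0,2,4,5,6,7,8,9} 1  {1,3,4,5,6,7,8,9} 1  {2,3,4,5,6,7,8,9} 2
  if 0:e drops first: 3 orders
  if 1:b drops first: 3 orders
heap linearizations: 6

6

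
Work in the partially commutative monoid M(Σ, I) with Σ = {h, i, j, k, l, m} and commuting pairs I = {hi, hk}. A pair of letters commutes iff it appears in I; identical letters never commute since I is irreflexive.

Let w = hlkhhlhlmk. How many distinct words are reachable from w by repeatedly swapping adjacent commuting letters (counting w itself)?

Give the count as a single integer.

drop 0:h onto floor
drop 1:l onto {0:h}
drop 2:k onto {1:l}
drop 3:h onto {1:l}
drop 4:h onto {3:h}
drop 5:l onto {2:k, 4:h}
drop 6:h onto {5:l}
drop 7:l onto {6:h}
drop 8:m onto {7:l}
drop 9:k onto {8:m}
ground layer = {0:h}
drop-orders for the pieces not yet dropped (sum over which currently-grounded one goes next):
  1 to go: {9} 1
  2 to go: {8,9} 1
  3 to go: {7,8,9} 1
  4 to go: {6,7,8,9} 1
  5 to go: {5,6,7,8,9} 1
  6 to go: {2,5,6,7,8,9} 1  {4,5,6,7,8,9} 1
  7 to go: {2,4,5,6,7,8,9} 2  {3,4,5,6,7,8,9} 1
  8 to go: {2,3,4,5,6,7,8,9} 3
  if 0:h drops first: 3 orders

3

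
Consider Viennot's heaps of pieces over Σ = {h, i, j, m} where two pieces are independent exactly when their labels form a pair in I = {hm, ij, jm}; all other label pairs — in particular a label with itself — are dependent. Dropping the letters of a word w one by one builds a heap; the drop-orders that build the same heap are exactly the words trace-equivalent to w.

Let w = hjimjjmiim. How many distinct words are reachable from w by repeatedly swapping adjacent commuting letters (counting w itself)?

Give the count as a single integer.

84

#0=h has no predecessor
#1=j depends on [0:h]
#2=i depends on [0:h]
#3=m depends on [2:i]
#4=j depends on [1:j]
#5=j depends on [4:j]
#6=m depends on [3:m]
#7=i depends on [6:m]
#8=i depends on [7:i]
#9=m depends on [8:i]
sources: [0:h]
N(rest) = Σ N(rest − s) over sources s of rest; N(one piece) = 1:
  size 1 → [5]=1  [9]=1
  size 2 → [4,5]=1  [5,9]=2  [8,9]=1
  size 3 → [1,4,5]=1  [4,5,9]=3  [5,8,9]=3  [7,8,9]=1
  size 4 → [1,4,5,9]=4  [4,5,8,9]=6  [5,7,8,9]=4  [6,7,8,9]=1
  size 5 → [1,4,5,8,9]=10  [3,6,7,8,9]=1  [4,5,7,8,9]=10  [5,6,7,8,9]=5
  size 6 → [1,4,5,7,8,9]=20  [2,3,6,7,8,9]=1  [3,5,6,7,8,9]=6  [4,5,6,7,8,9]=15
  size 7 → [1,4,5,6,7,8,9]=35  [2,3,5,6,7,8,9]=7  [3,4,5,6,7,8,9]=21
  size 8 → [1,3,4,5,6,7,8,9]=56  [2,3,4,5,6,7,8,9]=28
  first=0(h) contributes 84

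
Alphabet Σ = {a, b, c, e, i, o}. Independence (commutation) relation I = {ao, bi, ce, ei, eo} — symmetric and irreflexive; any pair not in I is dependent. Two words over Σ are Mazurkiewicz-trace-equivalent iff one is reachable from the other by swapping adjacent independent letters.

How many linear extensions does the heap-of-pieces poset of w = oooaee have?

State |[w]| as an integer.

20

0(o) covers ∅
1(o) covers 0:o
2(o) covers 1:o
3(a) covers ∅
4(e) covers 3:a
5(e) covers 4:e
floor of heap: 0:o, 3:a
completions by unplaced set U, small U first (add the entries for U minus each lowest piece of U):
  |U|=1: {2}:1  {5}:1
  |U|=2: {1,2}:1  {2,5}:2  {4,5}:1
  |U|=3: {0,1,2}:1  {1,2,5}:3  {2,4,5}:3  {3,4,5}:1
  |U|=4: {0,1,2,5}:4  {1,2,4,5}:6  {2,3,4,5}:4
  start at 0(o): 10
  start at 3(a): 10
sum over floor = 20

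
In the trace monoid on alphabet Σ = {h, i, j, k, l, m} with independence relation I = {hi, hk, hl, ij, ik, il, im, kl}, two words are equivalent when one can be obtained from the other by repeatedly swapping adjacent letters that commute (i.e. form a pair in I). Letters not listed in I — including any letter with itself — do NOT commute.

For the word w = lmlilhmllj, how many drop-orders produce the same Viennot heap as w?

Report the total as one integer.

30

0(l) covers ∅
1(m) covers 0:l
2(l) covers 1:m
3(i) covers ∅
4(l) covers 2:l
5(h) covers 1:m
6(m) covers 4:l, 5:h
7(l) covers 6:m
8(l) covers 7:l
9(j) covers 8:l
floor of heap: 0:l, 3:i
completions by unplaced set U, small U first (add the entries for U minus each lowest piece of U):
  |U|=1: {3}:1  {9}:1
  |U|=2: {3,9}:2  {8,9}:1
  |U|=3: {3,8,9}:3  {7,8,9}:1
  |U|=4: {3,7,8,9}:4  {6,7,8,9}:1
  |U|=5: {3,6,7,8,9}:5  {4,6,7,8,9}:1  {5,6,7,8,9}:1
  |U|=6: {2,4,6,7,8,9}:1  {3,4,6,7,8,9}:6  {3,5,6,7,8,9}:6  {4,5,6,7,8,9}:2
  |U|=7: {2,3,4,6,7,8,9}:7  {2,4,5,6,7,8,9}:3  {3,4,5,6,7,8,9}:14
  |U|=8: {1,2,4,5,6,7,8,9}:3  {2,3,4,5,6,7,8,9}:24
  start at 0(l): 27
  start at 3(i): 3
sum over floor = 30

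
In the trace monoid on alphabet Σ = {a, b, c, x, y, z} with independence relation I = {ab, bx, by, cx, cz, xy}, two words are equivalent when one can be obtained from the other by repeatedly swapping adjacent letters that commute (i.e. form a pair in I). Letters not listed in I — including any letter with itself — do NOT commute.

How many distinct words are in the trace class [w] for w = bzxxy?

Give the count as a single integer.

0(b) covers ∅
1(z) covers 0:b
2(x) covers 1:z
3(x) covers 2:x
4(y) covers 1:z
floor of heap: 0:b
completions by unplaced set U, small U first (add the entries for U minus each lowest piece of U):
  |U|=1: {3}:1  {4}:1
  |U|=2: {2,3}:1  {3,4}:2
  |U|=3: {2,3,4}:3
  start at 0(b): 3

3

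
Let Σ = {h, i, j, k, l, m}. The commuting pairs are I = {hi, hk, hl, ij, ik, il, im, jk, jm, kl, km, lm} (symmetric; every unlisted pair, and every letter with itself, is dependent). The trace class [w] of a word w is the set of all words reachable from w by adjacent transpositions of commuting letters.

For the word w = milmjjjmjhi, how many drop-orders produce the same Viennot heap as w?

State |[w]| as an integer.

#0=m has no predecessor
#1=i has no predecessor
#2=l has no predecessor
#3=m depends on [0:m]
#4=j depends on [2:l]
#5=j depends on [4:j]
#6=j depends on [5:j]
#7=m depends on [3:m]
#8=j depends on [6:j]
#9=h depends on [7:m, 8:j]
#10=i depends on [1:i]
sources: [0:m, 1:i, 2:l]
N(rest) = Σ N(rest − s) over sources s of rest; N(one piece) = 1:
  size 1 → [9]=1  [10]=1
  size 2 → [1,10]=1  [7,9]=1  [8,9]=1  [9,10]=2
  size 3 → [1,9,10]=3  [3,7,9]=1  [6,8,9]=1  [7,8,9]=2  [7,9,10]=3  [8,9,10]=3
  size 4 → [0,3,7,9]=1  [1,7,9,10]=6  [1,8,9,10]=6  [3,7,8,9]=3  [3,7,9,10]=4  [5,6,8,9]=1  [6,7,8,9]=3  [6,8,9,10]=4  [7,8,9,10]=8
  size 5 → [0,3,7,8,9]=4  [0,3,7,9,10]=5  [1,3,7,9,10]=10  [1,6,8,9,10]=10  [1,7,8,9,10]=20  [3,6,7,8,9]=6  [3,7,8,9,10]=15  [4,5,6,8,9]=1  [5,6,7,8,9]=4  [5,6,8,9,10]=5  [6,7,8,9,10]=15
  size 6 → [0,1,3,7,9,10]=15  [0,3,6,7,8,9]=10  [0,3,7,8,9,10]=24  [1,3,7,8,9,10]=45  [1,5,6,8,9,10]=15  [1,6,7,8,9,10]=45  [2,4,5,6,8,9]=1  [3,5,6,7,8,9]=10  [3,6,7,8,9,10]=36  [4,5,6,7,8,9]=5  [4,5,6,8,9,10]=6  [5,6,7,8,9,10]=24
  size 7 → [0,1,3,7,8,9,10]=84  [0,3,5,6,7,8,9]=20  [0,3,6,7,8,9,10]=70  [1,3,6,7,8,9,10]=126  [1,4,5,6,8,9,10]=21  [1,5,6,7,8,9,10]=84  [2,4,5,6,7,8,9]=6  [2,4,5,6,8,9,10]=7  [3,4,5,6,7,8,9]=15  [3,5,6,7,8,9,10]=70  [4,5,6,7,8,9,10]=35
  size 8 → [0,1,3,6,7,8,9,10]=280  [0,3,4,5,6,7,8,9]=35  [0,3,5,6,7,8,9,10]=160  [1,2,4,5,6,8,9,10]=28  [1,3,5,6,7,8,9,10]=280  [1,4,5,6,7,8,9,10]=140  [2,3,4,5,6,7,8,9]=21  [2,4,5,6,7,8,9,10]=48  [3,4,5,6,7,8,9,10]=120
  size 9 → [0,1,3,5,6,7,8,9,10]=720  [0,2,3,4,5,6,7,8,9]=56  [0,3,4,5,6,7,8,9,10]=315  [1,2,4,5,6,7,8,9,10]=216  [1,3,4,5,6,7,8,9,10]=540  [2,3,4,5,6,7,8,9,10]=189
  first=0(m) contributes 945
  first=1(i) contributes 560
  first=2(l) contributes 1575
|[w]| = 3080

3080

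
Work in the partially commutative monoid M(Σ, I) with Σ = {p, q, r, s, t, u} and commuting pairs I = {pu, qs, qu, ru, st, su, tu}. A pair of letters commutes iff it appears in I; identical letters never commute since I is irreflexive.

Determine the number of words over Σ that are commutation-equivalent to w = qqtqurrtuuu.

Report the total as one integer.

#0=q has no predecessor
#1=q depends on [0:q]
#2=t depends on [1:q]
#3=q depends on [2:t]
#4=u has no predecessor
#5=r depends on [3:q]
#6=r depends on [5:r]
#7=t depends on [6:r]
#8=u depends on [4:u]
#9=u depends on [8:u]
#10=u depends on [9:u]
sources: [0:q, 4:u]
N(rest) = Σ N(rest − s) over sources s of rest; N(one piece) = 1:
  size 1 → [7]=1  [10]=1
  size 2 → [6,7]=1  [7,10]=2  [9,10]=1
  size 3 → [5,6,7]=1  [6,7,10]=3  [7,9,10]=3  [8,9,10]=1
  size 4 → [3,5,6,7]=1  [4,8,9,10]=1  [5,6,7,10]=4  [6,7,9,10]=6  [7,8,9,10]=4
  size 5 → [2,3,5,6,7]=1  [3,5,6,7,10]=5  [4,7,8,9,10]=5  [5,6,7,9,10]=10  [6,7,8,9,10]=10
  size 6 → [1,2,3,5,6,7]=1  [2,3,5,6,7,10]=6  [3,5,6,7,9,10]=15  [4,6,7,8,9,10]=15  [5,6,7,8,9,10]=20
  size 7 → [0,1,2,3,5,6,7]=1  [1,2,3,5,6,7,10]=7  [2,3,5,6,7,9,10]=21  [3,5,6,7,8,9,10]=35  [4,5,6,7,8,9,10]=35
  size 8 → [0,1,2,3,5,6,7,10]=8  [1,2,3,5,6,7,9,10]=28  [2,3,5,6,7,8,9,10]=56  [3,4,5,6,7,8,9,10]=70
  size 9 → [0,1,2,3,5,6,7,9,10]=36  [1,2,3,5,6,7,8,9,10]=84  [2,3,4,5,6,7,8,9,10]=126
  first=0(q) contributes 210
  first=4(u) contributes 120
|[w]| = 330

330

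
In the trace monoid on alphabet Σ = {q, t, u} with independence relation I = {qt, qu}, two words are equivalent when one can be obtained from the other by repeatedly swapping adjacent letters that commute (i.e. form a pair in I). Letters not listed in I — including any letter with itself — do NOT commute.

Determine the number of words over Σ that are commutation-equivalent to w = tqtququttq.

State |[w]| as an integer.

#0=t has no predecessor
#1=q has no predecessor
#2=t depends on [0:t]
#3=q depends on [1:q]
#4=u depends on [2:t]
#5=q depends on [3:q]
#6=u depends on [4:u]
#7=t depends on [6:u]
#8=t depends on [7:t]
#9=q depends on [5:q]
sources: [0:t, 1:q]
N(rest) = Σ N(rest − s) over sources s of rest; N(one piece) = 1:
  size 1 → [8]=1  [9]=1
  size 2 → [5,9]=1  [7,8]=1  [8,9]=2
  size 3 → [3,5,9]=1  [5,8,9]=3  [6,7,8]=1  [7,8,9]=3
  size 4 → [1,3,5,9]=1  [3,5,8,9]=4  [4,6,7,8]=1  [5,7,8,9]=6  [6,7,8,9]=4
  size 5 → [1,3,5,8,9]=5  [2,4,6,7,8]=1  [3,5,7,8,9]=10  [4,6,7,8,9]=5  [5,6,7,8,9]=10
  size 6 → [0,2,4,6,7,8]=1  [1,3,5,7,8,9]=15  [2,4,6,7,8,9]=6  [3,5,6,7,8,9]=20  [4,5,6,7,8,9]=15
  size 7 → [0,2,4,6,7,8,9]=7  [1,3,5,6,7,8,9]=35  [2,4,5,6,7,8,9]=21  [3,4,5,6,7,8,9]=35
  size 8 → [0,2,4,5,6,7,8,9]=28  [1,3,4,5,6,7,8,9]=70  [2,3,4,5,6,7,8,9]=56
  first=0(t) contributes 126
  first=1(q) contributes 84
|[w]| = 210

210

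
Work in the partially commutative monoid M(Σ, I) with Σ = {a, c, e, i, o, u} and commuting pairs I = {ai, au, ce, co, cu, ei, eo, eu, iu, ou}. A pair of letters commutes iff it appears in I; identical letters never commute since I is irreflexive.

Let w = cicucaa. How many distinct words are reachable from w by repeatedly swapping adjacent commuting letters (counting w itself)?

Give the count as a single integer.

drop 0:c onto floor
drop 1:i onto {0:c}
drop 2:c onto {1:i}
drop 3:u onto floor
drop 4:c onto {2:c}
drop 5:a onto {4:c}
drop 6:a onto {5:a}
ground layer = {0:c, 3:u}
drop-orders for the pieces not yet dropped (sum over which currently-grounded one goes next):
  1 to go: {3} 1  {6} 1
  2 to go: {3,6} 2  {5,6} 1
  3 to go: {3,5,6} 3  {4,5,6} 1
  4 to go: {2,4,5,6} 1  {3,4,5,6} 4
  5 to go: {1,2,4,5,6} 1  {2,3,4,5,6} 5
  if 0:c drops first: 6 orders
  if 3:u drops first: 1 orders
heap linearizations: 7

7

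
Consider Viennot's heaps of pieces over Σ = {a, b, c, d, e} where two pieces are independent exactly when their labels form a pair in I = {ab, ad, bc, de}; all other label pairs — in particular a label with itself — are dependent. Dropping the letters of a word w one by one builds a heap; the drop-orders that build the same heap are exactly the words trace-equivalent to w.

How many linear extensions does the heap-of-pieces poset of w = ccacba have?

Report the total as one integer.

0(c) covers ∅
1(c) covers 0:c
2(a) covers 1:c
3(c) covers 2:a
4(b) covers ∅
5(a) covers 3:c
floor of heap: 0:c, 4:b
completions by unplaced set U, small U first (add the entries for U minus each lowest piece of U):
  |U|=1: {4}:1  {5}:1
  |U|=2: {3,5}:1  {4,5}:2
  |U|=3: {2,3,5}:1  {3,4,5}:3
  |U|=4: {1,2,3,5}:1  {2,3,4,5}:4
  start at 0(c): 5
  start at 4(b): 1
sum over floor = 6

6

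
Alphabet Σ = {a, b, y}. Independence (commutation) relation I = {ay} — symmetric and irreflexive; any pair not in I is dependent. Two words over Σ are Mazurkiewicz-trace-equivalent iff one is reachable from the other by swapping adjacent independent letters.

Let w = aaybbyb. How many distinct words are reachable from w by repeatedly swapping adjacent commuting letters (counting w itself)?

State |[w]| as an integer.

3

0(a) covers ∅
1(a) covers 0:a
2(y) covers ∅
3(b) covers 1:a, 2:y
4(b) covers 3:b
5(y) covers 4:b
6(b) covers 5:y
floor of heap: 0:a, 2:y
completions by unplaced set U, small U first (add the entries for U minus each lowest piece of U):
  |U|=1: {6}:1
  |U|=2: {5,6}:1
  |U|=3: {4,5,6}:1
  |U|=4: {3,4,5,6}:1
  |U|=5: {1,3,4,5,6}:1  {2,3,4,5,6}:1
  start at 0(a): 2
  start at 2(y): 1
sum over floor = 3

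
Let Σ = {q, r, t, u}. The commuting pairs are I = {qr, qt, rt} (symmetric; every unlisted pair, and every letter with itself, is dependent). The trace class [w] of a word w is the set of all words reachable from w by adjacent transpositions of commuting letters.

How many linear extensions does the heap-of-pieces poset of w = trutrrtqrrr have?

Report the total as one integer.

#0=t has no predecessor
#1=r has no predecessor
#2=u depends on [0:t, 1:r]
#3=t depends on [2:u]
#4=r depends on [2:u]
#5=r depends on [4:r]
#6=t depends on [3:t]
#7=q depends on [2:u]
#8=r depends on [5:r]
#9=r depends on [8:r]
#10=r depends on [9:r]
sources: [0:t, 1:r]
N(rest) = Σ N(rest − s) over sources s of rest; N(one piece) = 1:
  size 1 → [6]=1  [7]=1  [10]=1
  size 2 → [3,6]=1  [6,7]=2  [6,10]=2  [7,10]=2  [9,10]=1
  size 3 → [3,6,7]=3  [3,6,10]=3  [6,7,10]=6  [6,9,10]=3  [7,9,10]=3  [8,9,10]=1
  size 4 → [3,6,7,10]=12  [3,6,9,10]=6  [5,8,9,10]=1  [6,7,9,10]=12  [6,8,9,10]=4  [7,8,9,10]=4
  size 5 → [3,6,7,9,10]=30  [3,6,8,9,10]=10  [4,5,8,9,10]=1  [5,6,8,9,10]=5  [5,7,8,9,10]=5  [6,7,8,9,10]=20
  size 6 → [3,5,6,8,9,10]=15  [3,6,7,8,9,10]=60  [4,5,6,8,9,10]=6  [4,5,7,8,9,10]=6  [5,6,7,8,9,10]=30
  size 7 → [3,4,5,6,8,9,10]=21  [3,5,6,7,8,9,10]=105  [4,5,6,7,8,9,10]=42
  size 8 → [3,4,5,6,7,8,9,10]=168
  size 9 → [2,3,4,5,6,7,8,9,10]=168
  first=0(t) contributes 168
  first=1(r) contributes 168
|[w]| = 336

336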